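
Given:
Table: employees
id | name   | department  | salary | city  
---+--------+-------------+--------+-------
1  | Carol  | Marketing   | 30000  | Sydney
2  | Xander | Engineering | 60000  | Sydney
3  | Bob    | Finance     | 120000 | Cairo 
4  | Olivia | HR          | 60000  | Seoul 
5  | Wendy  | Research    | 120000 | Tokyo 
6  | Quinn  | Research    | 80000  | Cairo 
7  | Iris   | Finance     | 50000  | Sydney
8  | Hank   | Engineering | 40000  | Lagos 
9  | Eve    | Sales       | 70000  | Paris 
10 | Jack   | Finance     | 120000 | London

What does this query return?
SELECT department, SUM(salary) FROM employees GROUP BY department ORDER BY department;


Summing salary within each department:
  Engineering: 60000 + 40000 = 100000
  Finance: 120000 + 50000 + 120000 = 290000
  HR: 60000 = 60000
  Marketing: 30000 = 30000
  Research: 120000 + 80000 = 200000
  Sales: 70000 = 70000


6 groups:
Engineering, 100000
Finance, 290000
HR, 60000
Marketing, 30000
Research, 200000
Sales, 70000


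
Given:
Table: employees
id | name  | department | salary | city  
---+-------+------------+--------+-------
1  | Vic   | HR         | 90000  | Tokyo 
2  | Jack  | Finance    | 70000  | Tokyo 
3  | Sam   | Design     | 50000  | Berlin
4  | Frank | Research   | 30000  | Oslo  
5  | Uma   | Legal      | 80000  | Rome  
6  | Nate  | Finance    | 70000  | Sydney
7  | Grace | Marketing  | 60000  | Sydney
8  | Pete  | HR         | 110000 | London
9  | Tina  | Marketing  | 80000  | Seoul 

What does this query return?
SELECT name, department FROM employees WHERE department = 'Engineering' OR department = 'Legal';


Filtering: department = 'Engineering' OR 'Legal'
Matching: 1 rows

1 rows:
Uma, Legal


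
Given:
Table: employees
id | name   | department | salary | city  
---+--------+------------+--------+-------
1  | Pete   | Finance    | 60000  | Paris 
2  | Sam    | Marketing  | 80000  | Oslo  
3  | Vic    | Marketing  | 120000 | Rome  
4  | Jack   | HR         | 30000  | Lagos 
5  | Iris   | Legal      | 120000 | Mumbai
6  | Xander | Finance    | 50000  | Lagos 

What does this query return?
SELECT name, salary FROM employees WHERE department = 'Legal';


Filtering: department = 'Legal'
Matching rows: 1

1 rows:
Iris, 120000


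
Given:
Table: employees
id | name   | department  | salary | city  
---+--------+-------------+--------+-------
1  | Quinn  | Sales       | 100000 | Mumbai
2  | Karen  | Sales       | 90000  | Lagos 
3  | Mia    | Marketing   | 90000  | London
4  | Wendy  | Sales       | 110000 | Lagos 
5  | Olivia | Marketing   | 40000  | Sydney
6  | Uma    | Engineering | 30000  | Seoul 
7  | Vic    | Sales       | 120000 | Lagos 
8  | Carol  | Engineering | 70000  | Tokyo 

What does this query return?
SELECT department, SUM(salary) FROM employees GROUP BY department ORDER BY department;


Summing salary within each department:
  Engineering: 30000 + 70000 = 100000
  Marketing: 90000 + 40000 = 130000
  Sales: 100000 + 90000 + 110000 + 120000 = 420000


3 groups:
Engineering, 100000
Marketing, 130000
Sales, 420000


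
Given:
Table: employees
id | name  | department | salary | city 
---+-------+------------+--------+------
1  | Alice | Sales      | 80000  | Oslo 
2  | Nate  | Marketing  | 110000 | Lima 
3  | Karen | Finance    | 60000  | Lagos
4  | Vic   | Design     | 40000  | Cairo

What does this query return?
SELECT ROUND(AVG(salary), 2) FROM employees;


SUM(salary) = 290000
COUNT = 4
ROUND(AVG, 2) = ROUND(290000 / 4, 2) = 72500.0

72500.0


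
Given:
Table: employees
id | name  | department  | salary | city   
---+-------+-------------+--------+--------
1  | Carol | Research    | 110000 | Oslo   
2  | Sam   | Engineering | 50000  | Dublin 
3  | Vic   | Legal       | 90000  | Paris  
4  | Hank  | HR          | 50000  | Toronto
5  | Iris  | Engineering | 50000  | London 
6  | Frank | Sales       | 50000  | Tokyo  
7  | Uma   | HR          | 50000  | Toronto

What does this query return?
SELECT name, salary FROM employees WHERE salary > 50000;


Filtering: salary > 50000
Matching: 2 rows

2 rows:
Carol, 110000
Vic, 90000


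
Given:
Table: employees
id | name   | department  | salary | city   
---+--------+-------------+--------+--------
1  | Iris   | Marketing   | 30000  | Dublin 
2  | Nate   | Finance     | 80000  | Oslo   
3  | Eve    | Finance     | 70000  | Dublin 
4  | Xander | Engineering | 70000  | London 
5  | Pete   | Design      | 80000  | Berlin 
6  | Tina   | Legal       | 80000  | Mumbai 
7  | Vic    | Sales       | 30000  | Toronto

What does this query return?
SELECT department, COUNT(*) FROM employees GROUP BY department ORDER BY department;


Assigning each row to its department group:
  Iris -> Marketing
  Nate -> Finance
  Eve -> Finance
  Xander -> Engineering
  Pete -> Design
  Tina -> Legal
  Vic -> Sales


6 groups:
Design, 1
Engineering, 1
Finance, 2
Legal, 1
Marketing, 1
Sales, 1


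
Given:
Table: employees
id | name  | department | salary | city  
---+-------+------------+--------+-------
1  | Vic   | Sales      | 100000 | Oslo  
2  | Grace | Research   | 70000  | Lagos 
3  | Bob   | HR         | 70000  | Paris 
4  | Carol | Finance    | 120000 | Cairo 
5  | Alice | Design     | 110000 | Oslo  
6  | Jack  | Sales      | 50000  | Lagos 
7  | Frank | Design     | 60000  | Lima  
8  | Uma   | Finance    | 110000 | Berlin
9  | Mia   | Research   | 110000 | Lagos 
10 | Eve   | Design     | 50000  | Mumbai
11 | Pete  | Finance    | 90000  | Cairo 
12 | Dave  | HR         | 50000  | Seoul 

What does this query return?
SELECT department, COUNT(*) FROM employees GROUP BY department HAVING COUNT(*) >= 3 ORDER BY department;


Groups with count >= 3:
  Design: 3 -> PASS
  Finance: 3 -> PASS
  HR: 2 -> filtered out
  Research: 2 -> filtered out
  Sales: 2 -> filtered out


2 groups:
Design, 3
Finance, 3


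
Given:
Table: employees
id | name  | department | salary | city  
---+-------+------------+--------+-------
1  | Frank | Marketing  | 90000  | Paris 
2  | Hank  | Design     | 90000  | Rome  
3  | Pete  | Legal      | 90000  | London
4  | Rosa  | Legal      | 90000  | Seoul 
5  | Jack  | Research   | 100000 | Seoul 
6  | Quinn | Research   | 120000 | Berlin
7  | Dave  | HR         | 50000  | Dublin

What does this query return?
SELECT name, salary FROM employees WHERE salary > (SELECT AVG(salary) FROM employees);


Subquery: AVG(salary) = 90000.0
Filtering: salary > 90000.0
  Jack (100000) -> MATCH
  Quinn (120000) -> MATCH


2 rows:
Jack, 100000
Quinn, 120000


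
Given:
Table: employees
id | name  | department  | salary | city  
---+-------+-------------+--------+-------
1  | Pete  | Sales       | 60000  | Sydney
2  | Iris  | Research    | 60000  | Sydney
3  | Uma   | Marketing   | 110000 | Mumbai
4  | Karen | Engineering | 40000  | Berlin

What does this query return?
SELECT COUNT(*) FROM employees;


COUNT(*) counts all rows

4


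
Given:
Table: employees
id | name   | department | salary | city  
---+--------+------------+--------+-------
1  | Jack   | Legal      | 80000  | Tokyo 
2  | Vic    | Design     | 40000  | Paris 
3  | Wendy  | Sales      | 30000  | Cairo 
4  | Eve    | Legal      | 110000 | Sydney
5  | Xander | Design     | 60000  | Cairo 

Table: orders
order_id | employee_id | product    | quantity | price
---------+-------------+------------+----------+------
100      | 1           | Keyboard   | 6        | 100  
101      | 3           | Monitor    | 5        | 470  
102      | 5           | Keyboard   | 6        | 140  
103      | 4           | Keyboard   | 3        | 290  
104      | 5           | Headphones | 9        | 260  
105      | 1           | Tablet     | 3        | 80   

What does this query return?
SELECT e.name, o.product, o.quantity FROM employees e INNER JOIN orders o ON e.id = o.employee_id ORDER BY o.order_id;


Joining employees.id = orders.employee_id:
  employee Jack (id=1) -> order Keyboard
  employee Wendy (id=3) -> order Monitor
  employee Xander (id=5) -> order Keyboard
  employee Eve (id=4) -> order Keyboard
  employee Xander (id=5) -> order Headphones
  employee Jack (id=1) -> order Tablet


6 rows:
Jack, Keyboard, 6
Wendy, Monitor, 5
Xander, Keyboard, 6
Eve, Keyboard, 3
Xander, Headphones, 9
Jack, Tablet, 3


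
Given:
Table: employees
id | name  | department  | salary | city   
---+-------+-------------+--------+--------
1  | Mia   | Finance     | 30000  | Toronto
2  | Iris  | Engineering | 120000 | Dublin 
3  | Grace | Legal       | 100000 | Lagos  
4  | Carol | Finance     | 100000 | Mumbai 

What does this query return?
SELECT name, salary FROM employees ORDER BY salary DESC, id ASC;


Sorting by salary DESC, then id ASC for ties

4 rows:
Iris, 120000
Grace, 100000
Carol, 100000
Mia, 30000


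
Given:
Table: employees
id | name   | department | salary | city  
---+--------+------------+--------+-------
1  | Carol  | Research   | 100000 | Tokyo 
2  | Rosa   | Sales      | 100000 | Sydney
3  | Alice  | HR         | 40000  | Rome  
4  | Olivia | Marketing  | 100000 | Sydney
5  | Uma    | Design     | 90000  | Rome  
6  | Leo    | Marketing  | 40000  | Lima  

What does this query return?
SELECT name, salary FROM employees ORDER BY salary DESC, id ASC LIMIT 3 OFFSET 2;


Sort by salary DESC (id ASC tiebreak), then skip 2 and take 3
Rows 3 through 5

3 rows:
Olivia, 100000
Uma, 90000
Alice, 40000


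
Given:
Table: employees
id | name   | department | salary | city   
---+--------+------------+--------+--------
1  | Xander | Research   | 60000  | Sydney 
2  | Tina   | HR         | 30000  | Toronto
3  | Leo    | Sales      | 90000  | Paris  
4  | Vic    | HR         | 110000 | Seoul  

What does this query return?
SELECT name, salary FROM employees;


Projecting columns: name, salary

4 rows:
Xander, 60000
Tina, 30000
Leo, 90000
Vic, 110000


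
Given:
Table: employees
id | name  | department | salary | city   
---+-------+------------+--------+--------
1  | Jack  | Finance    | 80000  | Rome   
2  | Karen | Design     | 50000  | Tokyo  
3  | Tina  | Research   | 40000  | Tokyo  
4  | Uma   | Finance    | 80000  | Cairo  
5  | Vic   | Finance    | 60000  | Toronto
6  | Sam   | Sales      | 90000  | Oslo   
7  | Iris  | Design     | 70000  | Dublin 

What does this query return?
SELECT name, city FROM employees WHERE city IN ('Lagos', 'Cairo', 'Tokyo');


Filtering: city IN ('Lagos', 'Cairo', 'Tokyo')
Matching: 3 rows

3 rows:
Karen, Tokyo
Tina, Tokyo
Uma, Cairo


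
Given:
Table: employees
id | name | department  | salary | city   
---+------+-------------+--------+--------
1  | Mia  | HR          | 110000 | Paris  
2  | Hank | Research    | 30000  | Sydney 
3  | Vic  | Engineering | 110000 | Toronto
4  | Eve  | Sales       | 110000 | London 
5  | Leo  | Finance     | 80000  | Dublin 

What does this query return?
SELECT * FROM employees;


SELECT * returns all 5 rows with all columns

5 rows:
1, Mia, HR, 110000, Paris
2, Hank, Research, 30000, Sydney
3, Vic, Engineering, 110000, Toronto
4, Eve, Sales, 110000, London
5, Leo, Finance, 80000, Dublin


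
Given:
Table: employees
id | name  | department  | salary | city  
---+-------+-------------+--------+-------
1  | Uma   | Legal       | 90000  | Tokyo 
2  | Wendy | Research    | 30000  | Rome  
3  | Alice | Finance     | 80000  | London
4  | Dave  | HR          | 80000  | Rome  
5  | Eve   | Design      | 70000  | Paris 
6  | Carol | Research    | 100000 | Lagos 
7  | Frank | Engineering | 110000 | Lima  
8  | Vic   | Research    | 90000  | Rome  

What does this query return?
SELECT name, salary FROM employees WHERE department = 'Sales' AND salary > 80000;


Filtering: department = 'Sales' AND salary > 80000
Matching: 0 rows

Empty result set (0 rows)


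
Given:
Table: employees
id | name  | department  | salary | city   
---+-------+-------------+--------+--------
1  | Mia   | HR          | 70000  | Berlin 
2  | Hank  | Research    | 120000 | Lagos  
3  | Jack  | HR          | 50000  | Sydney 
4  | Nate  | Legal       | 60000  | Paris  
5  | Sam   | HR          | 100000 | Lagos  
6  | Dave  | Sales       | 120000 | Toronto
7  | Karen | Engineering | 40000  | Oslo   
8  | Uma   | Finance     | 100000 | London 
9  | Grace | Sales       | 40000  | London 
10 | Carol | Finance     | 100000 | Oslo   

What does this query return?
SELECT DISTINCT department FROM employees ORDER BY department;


All 'department' values (row order): HR, Research, HR, Legal, HR, Sales, Engineering, Finance, Sales, Finance
Removing duplicates leaves 6 unique value(s).

6 values:
Engineering
Finance
HR
Legal
Research
Sales


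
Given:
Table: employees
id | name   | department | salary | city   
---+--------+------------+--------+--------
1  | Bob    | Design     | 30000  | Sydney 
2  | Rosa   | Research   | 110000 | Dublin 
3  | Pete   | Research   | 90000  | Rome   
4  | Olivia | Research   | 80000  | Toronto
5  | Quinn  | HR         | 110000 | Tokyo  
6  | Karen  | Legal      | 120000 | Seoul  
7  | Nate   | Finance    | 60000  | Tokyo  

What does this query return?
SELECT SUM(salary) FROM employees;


SUM(salary) = 30000 + 110000 + 90000 + 80000 + 110000 + 120000 + 60000 = 600000

600000


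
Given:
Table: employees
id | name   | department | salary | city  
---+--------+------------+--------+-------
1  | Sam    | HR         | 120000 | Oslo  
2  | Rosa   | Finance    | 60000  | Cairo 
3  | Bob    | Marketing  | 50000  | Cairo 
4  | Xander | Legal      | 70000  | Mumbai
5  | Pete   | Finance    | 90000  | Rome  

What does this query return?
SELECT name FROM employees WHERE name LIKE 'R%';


LIKE 'R%' matches names starting with 'R'
Matching: 1

1 rows:
Rosa


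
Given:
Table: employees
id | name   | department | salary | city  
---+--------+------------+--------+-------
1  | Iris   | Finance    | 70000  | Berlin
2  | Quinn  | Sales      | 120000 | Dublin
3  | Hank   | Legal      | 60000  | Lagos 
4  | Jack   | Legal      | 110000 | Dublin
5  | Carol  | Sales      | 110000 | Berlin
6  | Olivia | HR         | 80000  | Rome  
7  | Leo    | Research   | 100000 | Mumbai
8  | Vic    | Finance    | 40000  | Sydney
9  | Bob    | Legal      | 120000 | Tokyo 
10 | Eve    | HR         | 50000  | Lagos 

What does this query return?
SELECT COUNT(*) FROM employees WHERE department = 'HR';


Counting rows where department = 'HR'
  Olivia -> MATCH
  Eve -> MATCH


2


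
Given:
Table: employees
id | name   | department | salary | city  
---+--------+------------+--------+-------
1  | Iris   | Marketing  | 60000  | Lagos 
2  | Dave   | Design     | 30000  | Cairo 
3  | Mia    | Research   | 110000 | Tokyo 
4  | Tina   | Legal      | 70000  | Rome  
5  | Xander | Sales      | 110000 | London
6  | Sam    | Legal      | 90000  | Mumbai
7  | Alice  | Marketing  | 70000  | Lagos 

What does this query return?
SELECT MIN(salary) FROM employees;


Salaries: 60000, 30000, 110000, 70000, 110000, 90000, 70000
MIN = 30000

30000


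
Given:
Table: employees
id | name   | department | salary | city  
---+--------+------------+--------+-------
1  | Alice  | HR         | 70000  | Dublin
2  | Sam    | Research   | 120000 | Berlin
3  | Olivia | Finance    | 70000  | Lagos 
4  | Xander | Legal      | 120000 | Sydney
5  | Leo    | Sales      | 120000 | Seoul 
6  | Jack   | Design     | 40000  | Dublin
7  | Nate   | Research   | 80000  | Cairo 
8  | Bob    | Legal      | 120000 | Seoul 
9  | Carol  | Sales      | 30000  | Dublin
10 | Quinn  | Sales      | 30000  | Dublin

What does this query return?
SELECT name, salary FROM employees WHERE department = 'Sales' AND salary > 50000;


Filtering: department = 'Sales' AND salary > 50000
Matching: 1 rows

1 rows:
Leo, 120000


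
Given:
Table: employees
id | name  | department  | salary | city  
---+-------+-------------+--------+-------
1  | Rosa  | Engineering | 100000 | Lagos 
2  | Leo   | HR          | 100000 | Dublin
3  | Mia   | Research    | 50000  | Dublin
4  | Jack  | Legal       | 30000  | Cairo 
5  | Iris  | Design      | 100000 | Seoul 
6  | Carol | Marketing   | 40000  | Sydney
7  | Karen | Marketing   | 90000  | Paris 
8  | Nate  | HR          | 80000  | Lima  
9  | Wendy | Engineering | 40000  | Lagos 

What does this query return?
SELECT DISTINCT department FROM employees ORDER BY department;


All 'department' values (row order): Engineering, HR, Research, Legal, Design, Marketing, Marketing, HR, Engineering
Removing duplicates leaves 6 unique value(s).

6 values:
Design
Engineering
HR
Legal
Marketing
Research


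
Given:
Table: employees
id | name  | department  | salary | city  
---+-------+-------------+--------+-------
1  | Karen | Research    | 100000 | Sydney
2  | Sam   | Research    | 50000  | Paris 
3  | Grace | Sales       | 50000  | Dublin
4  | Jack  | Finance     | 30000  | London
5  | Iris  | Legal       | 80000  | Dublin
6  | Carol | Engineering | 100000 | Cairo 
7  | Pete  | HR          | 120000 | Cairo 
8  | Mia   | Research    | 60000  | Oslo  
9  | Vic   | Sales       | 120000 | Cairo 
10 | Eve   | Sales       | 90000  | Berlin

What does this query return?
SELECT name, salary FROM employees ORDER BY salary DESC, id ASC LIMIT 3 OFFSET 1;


Sort by salary DESC (id ASC tiebreak), then skip 1 and take 3
Rows 2 through 4

3 rows:
Vic, 120000
Karen, 100000
Carol, 100000


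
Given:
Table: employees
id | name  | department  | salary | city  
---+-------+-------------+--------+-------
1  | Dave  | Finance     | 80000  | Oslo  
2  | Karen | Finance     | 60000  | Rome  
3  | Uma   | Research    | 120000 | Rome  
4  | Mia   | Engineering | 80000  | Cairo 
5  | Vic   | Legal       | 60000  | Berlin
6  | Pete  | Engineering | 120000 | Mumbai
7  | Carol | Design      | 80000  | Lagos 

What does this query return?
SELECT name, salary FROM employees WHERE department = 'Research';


Filtering: department = 'Research'
Matching rows: 1

1 rows:
Uma, 120000


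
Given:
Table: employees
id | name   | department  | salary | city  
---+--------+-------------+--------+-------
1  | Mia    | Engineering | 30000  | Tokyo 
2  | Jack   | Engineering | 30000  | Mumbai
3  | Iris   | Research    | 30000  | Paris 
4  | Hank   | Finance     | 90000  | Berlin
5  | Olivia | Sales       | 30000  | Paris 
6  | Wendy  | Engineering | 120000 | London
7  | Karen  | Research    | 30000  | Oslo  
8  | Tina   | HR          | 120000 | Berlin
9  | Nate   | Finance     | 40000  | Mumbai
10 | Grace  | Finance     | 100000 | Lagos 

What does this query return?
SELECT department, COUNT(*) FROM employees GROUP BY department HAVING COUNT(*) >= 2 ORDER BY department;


Groups with count >= 2:
  Engineering: 3 -> PASS
  Finance: 3 -> PASS
  Research: 2 -> PASS
  HR: 1 -> filtered out
  Sales: 1 -> filtered out


3 groups:
Engineering, 3
Finance, 3
Research, 2


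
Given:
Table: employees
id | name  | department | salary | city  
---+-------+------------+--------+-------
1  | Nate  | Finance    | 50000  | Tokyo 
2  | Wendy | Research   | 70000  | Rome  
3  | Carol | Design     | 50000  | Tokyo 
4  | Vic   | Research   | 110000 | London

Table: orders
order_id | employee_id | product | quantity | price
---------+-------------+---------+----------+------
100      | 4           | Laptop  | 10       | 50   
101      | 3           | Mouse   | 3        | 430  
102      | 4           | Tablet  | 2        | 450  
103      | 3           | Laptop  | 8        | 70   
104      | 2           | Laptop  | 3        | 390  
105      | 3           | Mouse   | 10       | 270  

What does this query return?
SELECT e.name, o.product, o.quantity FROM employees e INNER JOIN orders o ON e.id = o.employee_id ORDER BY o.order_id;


Joining employees.id = orders.employee_id:
  employee Vic (id=4) -> order Laptop
  employee Carol (id=3) -> order Mouse
  employee Vic (id=4) -> order Tablet
  employee Carol (id=3) -> order Laptop
  employee Wendy (id=2) -> order Laptop
  employee Carol (id=3) -> order Mouse


6 rows:
Vic, Laptop, 10
Carol, Mouse, 3
Vic, Tablet, 2
Carol, Laptop, 8
Wendy, Laptop, 3
Carol, Mouse, 10


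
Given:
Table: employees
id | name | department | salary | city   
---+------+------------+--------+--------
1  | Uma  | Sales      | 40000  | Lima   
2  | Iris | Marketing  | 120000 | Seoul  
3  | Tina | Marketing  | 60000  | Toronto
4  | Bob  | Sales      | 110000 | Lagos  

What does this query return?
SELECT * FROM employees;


SELECT * returns all 4 rows with all columns

4 rows:
1, Uma, Sales, 40000, Lima
2, Iris, Marketing, 120000, Seoul
3, Tina, Marketing, 60000, Toronto
4, Bob, Sales, 110000, Lagos


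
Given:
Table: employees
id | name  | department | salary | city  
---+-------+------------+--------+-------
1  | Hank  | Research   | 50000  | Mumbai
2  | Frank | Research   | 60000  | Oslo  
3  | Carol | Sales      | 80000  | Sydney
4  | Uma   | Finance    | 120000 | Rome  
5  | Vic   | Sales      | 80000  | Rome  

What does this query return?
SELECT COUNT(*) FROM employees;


COUNT(*) counts all rows

5


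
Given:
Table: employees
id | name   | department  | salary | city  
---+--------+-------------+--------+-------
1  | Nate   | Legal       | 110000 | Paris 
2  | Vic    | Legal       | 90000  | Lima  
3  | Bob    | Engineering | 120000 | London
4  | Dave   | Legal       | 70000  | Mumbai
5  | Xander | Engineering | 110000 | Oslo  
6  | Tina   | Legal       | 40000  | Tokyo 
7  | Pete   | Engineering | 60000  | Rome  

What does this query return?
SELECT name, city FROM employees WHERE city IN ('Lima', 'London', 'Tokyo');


Filtering: city IN ('Lima', 'London', 'Tokyo')
Matching: 3 rows

3 rows:
Vic, Lima
Bob, London
Tina, Tokyo


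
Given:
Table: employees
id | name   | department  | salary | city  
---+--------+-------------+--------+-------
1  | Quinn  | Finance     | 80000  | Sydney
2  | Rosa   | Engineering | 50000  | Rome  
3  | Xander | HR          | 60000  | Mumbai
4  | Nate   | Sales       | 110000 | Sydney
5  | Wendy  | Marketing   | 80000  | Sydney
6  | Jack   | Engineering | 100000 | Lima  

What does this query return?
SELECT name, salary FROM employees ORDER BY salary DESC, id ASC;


Sorting by salary DESC, then id ASC for ties

6 rows:
Nate, 110000
Jack, 100000
Quinn, 80000
Wendy, 80000
Xander, 60000
Rosa, 50000


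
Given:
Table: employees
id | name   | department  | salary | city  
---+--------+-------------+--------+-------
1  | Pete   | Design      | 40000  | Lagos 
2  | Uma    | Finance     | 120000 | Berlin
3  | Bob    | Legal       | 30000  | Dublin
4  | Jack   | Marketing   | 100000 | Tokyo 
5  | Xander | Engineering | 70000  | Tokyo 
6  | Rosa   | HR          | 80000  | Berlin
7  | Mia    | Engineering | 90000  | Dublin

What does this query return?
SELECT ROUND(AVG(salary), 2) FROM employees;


SUM(salary) = 530000
COUNT = 7
ROUND(AVG, 2) = ROUND(530000 / 7, 2) = 75714.29

75714.29


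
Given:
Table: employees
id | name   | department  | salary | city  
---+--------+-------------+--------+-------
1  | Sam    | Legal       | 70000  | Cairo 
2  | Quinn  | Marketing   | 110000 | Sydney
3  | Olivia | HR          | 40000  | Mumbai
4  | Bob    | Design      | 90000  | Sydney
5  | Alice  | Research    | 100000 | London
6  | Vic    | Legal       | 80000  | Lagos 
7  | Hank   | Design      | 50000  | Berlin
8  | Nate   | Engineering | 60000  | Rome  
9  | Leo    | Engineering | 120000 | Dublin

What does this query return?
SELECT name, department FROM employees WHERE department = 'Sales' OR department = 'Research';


Filtering: department = 'Sales' OR 'Research'
Matching: 1 rows

1 rows:
Alice, Research


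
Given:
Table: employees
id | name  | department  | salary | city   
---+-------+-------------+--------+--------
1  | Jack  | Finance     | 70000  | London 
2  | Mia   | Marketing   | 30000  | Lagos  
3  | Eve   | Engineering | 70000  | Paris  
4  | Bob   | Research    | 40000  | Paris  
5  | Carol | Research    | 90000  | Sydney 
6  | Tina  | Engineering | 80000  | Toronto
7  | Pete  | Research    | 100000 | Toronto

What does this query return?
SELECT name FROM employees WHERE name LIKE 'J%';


LIKE 'J%' matches names starting with 'J'
Matching: 1

1 rows:
Jack


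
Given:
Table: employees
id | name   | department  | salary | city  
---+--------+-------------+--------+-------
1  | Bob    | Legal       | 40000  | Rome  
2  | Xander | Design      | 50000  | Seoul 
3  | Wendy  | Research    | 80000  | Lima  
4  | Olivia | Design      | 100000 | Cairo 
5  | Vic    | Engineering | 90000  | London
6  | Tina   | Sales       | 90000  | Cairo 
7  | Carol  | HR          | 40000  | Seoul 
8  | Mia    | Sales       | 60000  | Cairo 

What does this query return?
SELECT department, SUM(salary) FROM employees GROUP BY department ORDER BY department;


Summing salary within each department:
  Design: 50000 + 100000 = 150000
  Engineering: 90000 = 90000
  HR: 40000 = 40000
  Legal: 40000 = 40000
  Research: 80000 = 80000
  Sales: 90000 + 60000 = 150000


6 groups:
Design, 150000
Engineering, 90000
HR, 40000
Legal, 40000
Research, 80000
Sales, 150000


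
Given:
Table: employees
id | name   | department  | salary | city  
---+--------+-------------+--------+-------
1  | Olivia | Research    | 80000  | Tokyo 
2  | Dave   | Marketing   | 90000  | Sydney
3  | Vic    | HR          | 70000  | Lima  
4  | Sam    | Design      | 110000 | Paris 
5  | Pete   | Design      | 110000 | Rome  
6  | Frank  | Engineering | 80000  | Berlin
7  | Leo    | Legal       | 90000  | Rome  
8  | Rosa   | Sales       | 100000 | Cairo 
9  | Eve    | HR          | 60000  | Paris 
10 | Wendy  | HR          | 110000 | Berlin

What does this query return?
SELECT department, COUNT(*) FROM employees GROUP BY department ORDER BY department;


Assigning each row to its department group:
  Olivia -> Research
  Dave -> Marketing
  Vic -> HR
  Sam -> Design
  Pete -> Design
  Frank -> Engineering
  Leo -> Legal
  Rosa -> Sales
  Eve -> HR
  Wendy -> HR


7 groups:
Design, 2
Engineering, 1
HR, 3
Legal, 1
Marketing, 1
Research, 1
Sales, 1


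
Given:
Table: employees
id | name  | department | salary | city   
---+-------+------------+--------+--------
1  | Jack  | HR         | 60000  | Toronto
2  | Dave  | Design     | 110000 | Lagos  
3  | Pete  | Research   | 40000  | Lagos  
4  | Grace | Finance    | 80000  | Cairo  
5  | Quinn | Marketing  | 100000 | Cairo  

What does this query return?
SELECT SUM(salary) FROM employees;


SUM(salary) = 60000 + 110000 + 40000 + 80000 + 100000 = 390000

390000


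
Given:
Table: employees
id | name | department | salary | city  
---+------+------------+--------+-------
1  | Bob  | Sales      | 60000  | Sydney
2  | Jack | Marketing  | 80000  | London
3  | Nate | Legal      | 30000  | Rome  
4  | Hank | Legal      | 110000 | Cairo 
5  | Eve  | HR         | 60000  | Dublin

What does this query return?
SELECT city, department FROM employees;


Projecting columns: city, department

5 rows:
Sydney, Sales
London, Marketing
Rome, Legal
Cairo, Legal
Dublin, HR


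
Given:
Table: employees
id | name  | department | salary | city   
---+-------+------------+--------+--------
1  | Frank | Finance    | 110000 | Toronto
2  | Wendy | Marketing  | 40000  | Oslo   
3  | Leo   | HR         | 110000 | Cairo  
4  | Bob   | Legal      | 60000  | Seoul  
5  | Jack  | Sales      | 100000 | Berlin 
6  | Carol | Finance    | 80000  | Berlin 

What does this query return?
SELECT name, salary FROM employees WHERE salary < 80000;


Filtering: salary < 80000
Matching: 2 rows

2 rows:
Wendy, 40000
Bob, 60000


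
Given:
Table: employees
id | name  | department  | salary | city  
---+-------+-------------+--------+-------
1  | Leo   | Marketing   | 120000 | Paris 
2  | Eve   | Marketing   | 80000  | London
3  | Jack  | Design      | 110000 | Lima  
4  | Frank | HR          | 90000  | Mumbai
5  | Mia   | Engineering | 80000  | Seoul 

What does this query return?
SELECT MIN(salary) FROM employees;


Salaries: 120000, 80000, 110000, 90000, 80000
MIN = 80000

80000


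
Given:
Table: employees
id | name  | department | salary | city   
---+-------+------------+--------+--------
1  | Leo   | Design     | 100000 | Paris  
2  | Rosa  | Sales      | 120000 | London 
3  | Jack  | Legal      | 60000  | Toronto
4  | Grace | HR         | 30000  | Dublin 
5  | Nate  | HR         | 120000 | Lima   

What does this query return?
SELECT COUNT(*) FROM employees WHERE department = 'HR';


Counting rows where department = 'HR'
  Grace -> MATCH
  Nate -> MATCH


2


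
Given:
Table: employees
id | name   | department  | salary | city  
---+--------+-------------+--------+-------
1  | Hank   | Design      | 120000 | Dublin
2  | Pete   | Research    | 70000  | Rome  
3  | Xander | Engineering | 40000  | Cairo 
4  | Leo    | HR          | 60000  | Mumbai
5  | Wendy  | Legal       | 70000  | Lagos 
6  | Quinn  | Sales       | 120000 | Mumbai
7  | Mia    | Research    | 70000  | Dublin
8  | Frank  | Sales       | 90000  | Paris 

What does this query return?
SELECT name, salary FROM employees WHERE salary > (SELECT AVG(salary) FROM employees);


Subquery: AVG(salary) = 80000.0
Filtering: salary > 80000.0
  Hank (120000) -> MATCH
  Quinn (120000) -> MATCH
  Frank (90000) -> MATCH


3 rows:
Hank, 120000
Quinn, 120000
Frank, 90000


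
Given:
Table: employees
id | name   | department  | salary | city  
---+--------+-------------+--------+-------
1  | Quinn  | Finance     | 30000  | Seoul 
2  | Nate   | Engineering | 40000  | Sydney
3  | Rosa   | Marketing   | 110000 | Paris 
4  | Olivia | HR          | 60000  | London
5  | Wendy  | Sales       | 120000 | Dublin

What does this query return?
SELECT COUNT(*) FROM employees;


COUNT(*) counts all rows

5


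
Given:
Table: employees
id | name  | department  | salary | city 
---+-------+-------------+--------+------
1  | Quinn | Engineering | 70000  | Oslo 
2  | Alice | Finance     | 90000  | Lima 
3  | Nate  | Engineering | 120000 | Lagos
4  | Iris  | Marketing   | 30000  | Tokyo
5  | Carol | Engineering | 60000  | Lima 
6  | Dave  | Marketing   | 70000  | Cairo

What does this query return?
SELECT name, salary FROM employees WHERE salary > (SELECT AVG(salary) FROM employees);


Subquery: AVG(salary) = 73333.33
Filtering: salary > 73333.33
  Alice (90000) -> MATCH
  Nate (120000) -> MATCH


2 rows:
Alice, 90000
Nate, 120000


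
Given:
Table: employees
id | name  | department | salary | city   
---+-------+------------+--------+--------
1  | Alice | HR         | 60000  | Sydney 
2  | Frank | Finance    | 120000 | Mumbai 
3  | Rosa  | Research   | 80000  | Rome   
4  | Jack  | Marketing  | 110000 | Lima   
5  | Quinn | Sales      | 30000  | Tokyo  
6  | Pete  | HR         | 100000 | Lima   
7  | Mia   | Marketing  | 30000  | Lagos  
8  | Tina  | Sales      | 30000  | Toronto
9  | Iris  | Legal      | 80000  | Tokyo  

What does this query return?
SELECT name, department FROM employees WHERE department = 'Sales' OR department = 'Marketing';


Filtering: department = 'Sales' OR 'Marketing'
Matching: 4 rows

4 rows:
Jack, Marketing
Quinn, Sales
Mia, Marketing
Tina, Sales


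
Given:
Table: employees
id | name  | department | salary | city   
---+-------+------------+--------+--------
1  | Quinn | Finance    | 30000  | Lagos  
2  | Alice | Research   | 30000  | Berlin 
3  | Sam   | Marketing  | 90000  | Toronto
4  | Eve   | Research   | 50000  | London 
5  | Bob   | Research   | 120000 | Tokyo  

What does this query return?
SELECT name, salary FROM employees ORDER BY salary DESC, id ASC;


Sorting by salary DESC, then id ASC for ties

5 rows:
Bob, 120000
Sam, 90000
Eve, 50000
Quinn, 30000
Alice, 30000


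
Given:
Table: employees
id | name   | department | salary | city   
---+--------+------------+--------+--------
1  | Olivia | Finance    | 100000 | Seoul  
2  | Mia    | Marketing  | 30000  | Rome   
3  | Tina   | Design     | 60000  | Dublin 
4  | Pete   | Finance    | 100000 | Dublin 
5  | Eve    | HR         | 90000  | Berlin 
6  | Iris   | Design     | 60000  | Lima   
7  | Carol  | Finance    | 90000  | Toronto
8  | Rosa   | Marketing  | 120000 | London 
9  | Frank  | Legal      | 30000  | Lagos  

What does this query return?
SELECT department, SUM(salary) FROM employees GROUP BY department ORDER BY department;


Summing salary within each department:
  Design: 60000 + 60000 = 120000
  Finance: 100000 + 100000 + 90000 = 290000
  HR: 90000 = 90000
  Legal: 30000 = 30000
  Marketing: 30000 + 120000 = 150000


5 groups:
Design, 120000
Finance, 290000
HR, 90000
Legal, 30000
Marketing, 150000


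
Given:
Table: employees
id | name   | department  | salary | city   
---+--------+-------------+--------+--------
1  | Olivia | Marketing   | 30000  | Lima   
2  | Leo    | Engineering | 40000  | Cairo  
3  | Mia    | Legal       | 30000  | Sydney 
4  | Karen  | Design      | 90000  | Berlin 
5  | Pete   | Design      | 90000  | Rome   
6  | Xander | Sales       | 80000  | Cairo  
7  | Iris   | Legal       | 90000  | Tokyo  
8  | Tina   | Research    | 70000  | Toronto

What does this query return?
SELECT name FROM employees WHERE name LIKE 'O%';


LIKE 'O%' matches names starting with 'O'
Matching: 1

1 rows:
Olivia


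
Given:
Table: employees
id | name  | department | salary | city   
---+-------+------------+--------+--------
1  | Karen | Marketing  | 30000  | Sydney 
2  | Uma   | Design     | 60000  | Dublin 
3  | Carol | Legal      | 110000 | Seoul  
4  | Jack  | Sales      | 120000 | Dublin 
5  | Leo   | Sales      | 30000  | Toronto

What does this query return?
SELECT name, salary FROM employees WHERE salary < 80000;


Filtering: salary < 80000
Matching: 3 rows

3 rows:
Karen, 30000
Uma, 60000
Leo, 30000


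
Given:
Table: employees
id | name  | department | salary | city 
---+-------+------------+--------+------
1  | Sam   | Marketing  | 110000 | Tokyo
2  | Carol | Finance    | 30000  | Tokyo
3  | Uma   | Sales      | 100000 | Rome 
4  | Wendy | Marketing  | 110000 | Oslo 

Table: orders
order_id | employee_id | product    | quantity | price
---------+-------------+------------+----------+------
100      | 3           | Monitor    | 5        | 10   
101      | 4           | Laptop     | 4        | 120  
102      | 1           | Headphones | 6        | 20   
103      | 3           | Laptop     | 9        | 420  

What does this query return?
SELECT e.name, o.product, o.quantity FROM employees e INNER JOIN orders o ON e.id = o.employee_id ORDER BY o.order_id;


Joining employees.id = orders.employee_id:
  employee Uma (id=3) -> order Monitor
  employee Wendy (id=4) -> order Laptop
  employee Sam (id=1) -> order Headphones
  employee Uma (id=3) -> order Laptop


4 rows:
Uma, Monitor, 5
Wendy, Laptop, 4
Sam, Headphones, 6
Uma, Laptop, 9


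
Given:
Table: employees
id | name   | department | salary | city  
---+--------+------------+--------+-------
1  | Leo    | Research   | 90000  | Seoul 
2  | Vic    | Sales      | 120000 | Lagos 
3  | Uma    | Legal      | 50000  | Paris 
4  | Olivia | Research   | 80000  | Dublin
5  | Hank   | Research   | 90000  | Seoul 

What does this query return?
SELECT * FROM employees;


SELECT * returns all 5 rows with all columns

5 rows:
1, Leo, Research, 90000, Seoul
2, Vic, Sales, 120000, Lagos
3, Uma, Legal, 50000, Paris
4, Olivia, Research, 80000, Dublin
5, Hank, Research, 90000, Seoul


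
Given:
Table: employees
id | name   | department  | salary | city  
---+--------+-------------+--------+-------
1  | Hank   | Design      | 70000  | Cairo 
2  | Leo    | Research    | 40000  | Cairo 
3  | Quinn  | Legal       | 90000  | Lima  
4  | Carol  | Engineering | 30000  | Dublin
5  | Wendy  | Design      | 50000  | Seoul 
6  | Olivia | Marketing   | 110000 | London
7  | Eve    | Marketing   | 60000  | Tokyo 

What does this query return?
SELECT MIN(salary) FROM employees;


Salaries: 70000, 40000, 90000, 30000, 50000, 110000, 60000
MIN = 30000

30000


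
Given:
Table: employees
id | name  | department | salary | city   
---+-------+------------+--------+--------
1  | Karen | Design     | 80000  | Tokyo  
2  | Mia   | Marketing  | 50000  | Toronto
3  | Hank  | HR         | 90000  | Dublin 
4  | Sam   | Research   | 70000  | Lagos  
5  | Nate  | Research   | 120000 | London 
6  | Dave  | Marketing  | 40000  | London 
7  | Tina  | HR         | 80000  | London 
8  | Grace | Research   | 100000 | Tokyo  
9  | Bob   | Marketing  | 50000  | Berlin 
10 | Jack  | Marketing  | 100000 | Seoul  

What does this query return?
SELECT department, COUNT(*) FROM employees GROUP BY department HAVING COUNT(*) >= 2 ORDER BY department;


Groups with count >= 2:
  HR: 2 -> PASS
  Marketing: 4 -> PASS
  Research: 3 -> PASS
  Design: 1 -> filtered out


3 groups:
HR, 2
Marketing, 4
Research, 3


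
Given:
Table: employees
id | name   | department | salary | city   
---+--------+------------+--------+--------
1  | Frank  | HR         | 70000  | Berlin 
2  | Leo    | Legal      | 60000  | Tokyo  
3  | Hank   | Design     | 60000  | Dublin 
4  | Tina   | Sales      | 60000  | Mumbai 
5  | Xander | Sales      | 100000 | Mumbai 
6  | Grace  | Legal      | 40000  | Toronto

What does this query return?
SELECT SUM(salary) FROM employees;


SUM(salary) = 70000 + 60000 + 60000 + 60000 + 100000 + 40000 = 390000

390000


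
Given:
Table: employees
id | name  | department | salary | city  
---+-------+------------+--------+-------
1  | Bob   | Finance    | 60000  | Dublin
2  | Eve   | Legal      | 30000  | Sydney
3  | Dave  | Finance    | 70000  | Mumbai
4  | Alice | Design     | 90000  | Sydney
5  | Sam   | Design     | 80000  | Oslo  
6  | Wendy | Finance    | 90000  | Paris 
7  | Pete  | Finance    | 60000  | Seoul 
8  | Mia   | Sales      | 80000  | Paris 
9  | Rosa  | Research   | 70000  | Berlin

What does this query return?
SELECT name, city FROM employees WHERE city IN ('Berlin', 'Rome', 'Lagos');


Filtering: city IN ('Berlin', 'Rome', 'Lagos')
Matching: 1 rows

1 rows:
Rosa, Berlin


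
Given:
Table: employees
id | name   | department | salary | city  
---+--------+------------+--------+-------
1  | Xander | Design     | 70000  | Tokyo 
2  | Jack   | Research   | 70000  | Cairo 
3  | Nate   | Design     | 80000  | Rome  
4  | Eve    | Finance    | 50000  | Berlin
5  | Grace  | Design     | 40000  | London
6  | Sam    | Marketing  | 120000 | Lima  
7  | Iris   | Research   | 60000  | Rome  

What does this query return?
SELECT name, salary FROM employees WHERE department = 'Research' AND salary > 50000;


Filtering: department = 'Research' AND salary > 50000
Matching: 2 rows

2 rows:
Jack, 70000
Iris, 60000


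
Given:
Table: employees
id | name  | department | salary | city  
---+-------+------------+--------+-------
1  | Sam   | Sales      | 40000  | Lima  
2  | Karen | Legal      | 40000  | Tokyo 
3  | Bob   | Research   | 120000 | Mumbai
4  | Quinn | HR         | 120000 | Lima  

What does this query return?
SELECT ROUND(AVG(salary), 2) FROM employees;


SUM(salary) = 320000
COUNT = 4
ROUND(AVG, 2) = ROUND(320000 / 4, 2) = 80000.0

80000.0


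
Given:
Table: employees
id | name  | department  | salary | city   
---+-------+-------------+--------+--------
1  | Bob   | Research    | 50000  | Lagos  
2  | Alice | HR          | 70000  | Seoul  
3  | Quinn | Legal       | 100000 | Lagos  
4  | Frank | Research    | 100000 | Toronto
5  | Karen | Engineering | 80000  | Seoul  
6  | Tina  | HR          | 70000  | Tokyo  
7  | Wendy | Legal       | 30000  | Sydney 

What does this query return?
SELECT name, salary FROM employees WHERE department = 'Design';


Filtering: department = 'Design'
Matching rows: 0

Empty result set (0 rows)


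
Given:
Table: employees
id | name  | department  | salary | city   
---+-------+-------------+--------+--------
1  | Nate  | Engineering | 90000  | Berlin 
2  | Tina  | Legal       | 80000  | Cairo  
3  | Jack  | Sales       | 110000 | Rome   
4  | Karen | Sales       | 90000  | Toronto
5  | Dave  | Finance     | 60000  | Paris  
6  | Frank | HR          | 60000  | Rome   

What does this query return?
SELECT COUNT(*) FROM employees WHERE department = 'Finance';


Counting rows where department = 'Finance'
  Dave -> MATCH


1


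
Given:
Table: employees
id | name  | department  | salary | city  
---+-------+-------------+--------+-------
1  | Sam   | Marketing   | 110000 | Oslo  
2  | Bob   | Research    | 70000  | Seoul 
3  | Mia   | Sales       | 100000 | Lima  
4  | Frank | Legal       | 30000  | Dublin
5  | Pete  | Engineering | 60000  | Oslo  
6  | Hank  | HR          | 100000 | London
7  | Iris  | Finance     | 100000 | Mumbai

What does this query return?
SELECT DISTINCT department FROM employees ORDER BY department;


All 'department' values (row order): Marketing, Research, Sales, Legal, Engineering, HR, Finance
Removing duplicates leaves 7 unique value(s).

7 values:
Engineering
Finance
HR
Legal
Marketing
Research
Sales
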